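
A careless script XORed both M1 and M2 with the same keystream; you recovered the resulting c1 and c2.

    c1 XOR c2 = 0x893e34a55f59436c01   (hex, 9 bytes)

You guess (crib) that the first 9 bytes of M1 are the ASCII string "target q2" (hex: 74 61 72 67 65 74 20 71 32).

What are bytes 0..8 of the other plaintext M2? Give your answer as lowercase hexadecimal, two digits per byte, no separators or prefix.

Since c1 ⊕ c2 = M1 ⊕ M2, XORing with the guessed M1 bytes yields the corresponding M2 bytes: M2 = (c1 ⊕ c2) ⊕ M1.
89 ⊕ 74 = fd
3e ⊕ 61 = 5f
34 ⊕ 72 = 46
a5 ⊕ 67 = c2
5f ⊕ 65 = 3a
59 ⊕ 74 = 2d
43 ⊕ 20 = 63
6c ⊕ 71 = 1d
01 ⊕ 32 = 33

fd5f46c23a2d631d33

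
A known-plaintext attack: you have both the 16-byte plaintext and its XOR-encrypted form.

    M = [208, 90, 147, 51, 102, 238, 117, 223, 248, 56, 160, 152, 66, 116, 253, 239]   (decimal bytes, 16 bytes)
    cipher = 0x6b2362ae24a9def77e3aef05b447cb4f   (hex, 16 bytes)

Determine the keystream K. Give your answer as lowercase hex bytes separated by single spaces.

bb 79 f1 9d 42 47 ab 28 86 02 4f 9d f6 33 36 a0

Since cipher = M ⊕ K, XORing both sides with M gives K = M ⊕ cipher.
d0 ⊕ 6b = bb
5a ⊕ 23 = 79
93 ⊕ 62 = f1
33 ⊕ ae = 9d
66 ⊕ 24 = 42
ee ⊕ a9 = 47
75 ⊕ de = ab
df ⊕ f7 = 28
f8 ⊕ 7e = 86
38 ⊕ 3a = 02
a0 ⊕ ef = 4f
98 ⊕ 05 = 9d
42 ⊕ b4 = f6
74 ⊕ 47 = 33
fd ⊕ cb = 36
ef ⊕ 4f = a0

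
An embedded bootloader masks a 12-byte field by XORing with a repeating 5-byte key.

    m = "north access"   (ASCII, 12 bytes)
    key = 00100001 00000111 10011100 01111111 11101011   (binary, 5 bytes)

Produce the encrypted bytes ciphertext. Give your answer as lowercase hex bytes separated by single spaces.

The 5-byte key repeats, so the effective keystream is 21 07 9c 7f eb 21 07 9c 7f eb 21 07.
byte 0: 6e XOR 21 = 4f
byte 1: 6f XOR 07 = 68
byte 2: 72 XOR 9c = ee
byte 3: 74 XOR 7f = 0b
byte 4: 68 XOR eb = 83
byte 5: 20 XOR 21 = 01
byte 6: 61 XOR 07 = 66
byte 7: 63 XOR 9c = ff
byte 8: 63 XOR 7f = 1c
byte 9: 65 XOR eb = 8e
byte 10: 73 XOR 21 = 52
byte 11: 73 XOR 07 = 74

4f 68 ee 0b 83 01 66 ff 1c 8e 52 74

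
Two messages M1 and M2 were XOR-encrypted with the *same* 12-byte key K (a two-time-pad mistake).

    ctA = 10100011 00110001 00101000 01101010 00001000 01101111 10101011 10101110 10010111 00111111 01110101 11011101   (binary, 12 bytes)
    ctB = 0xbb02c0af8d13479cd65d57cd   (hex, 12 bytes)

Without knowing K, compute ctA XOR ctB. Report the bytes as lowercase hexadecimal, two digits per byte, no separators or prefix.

ctA ⊕ ctB = (M1 ⊕ K) ⊕ (M2 ⊕ K) = M1 ⊕ M2 — the shared key cancels under XOR.
a3 ⊕ bb = 18
31 ⊕ 02 = 33
28 ⊕ c0 = e8
6a ⊕ af = c5
08 ⊕ 8d = 85
6f ⊕ 13 = 7c
ab ⊕ 47 = ec
ae ⊕ 9c = 32
97 ⊕ d6 = 41
3f ⊕ 5d = 62
75 ⊕ 57 = 22
dd ⊕ cd = 10

1833e8c5857cec3241622210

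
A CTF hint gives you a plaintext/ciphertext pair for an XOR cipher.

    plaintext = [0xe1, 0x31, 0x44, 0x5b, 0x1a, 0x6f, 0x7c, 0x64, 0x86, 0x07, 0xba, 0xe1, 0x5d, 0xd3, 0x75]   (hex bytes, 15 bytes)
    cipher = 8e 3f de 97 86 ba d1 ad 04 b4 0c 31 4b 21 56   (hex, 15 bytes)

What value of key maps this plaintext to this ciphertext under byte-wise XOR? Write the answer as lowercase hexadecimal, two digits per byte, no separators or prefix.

Since cipher = plaintext ⊕ key, XORing both sides with plaintext gives key = plaintext ⊕ cipher.
byte 0: e1 ⊕ 8e = 6f
byte 1: 31 ⊕ 3f = 0e
byte 2: 44 ⊕ de = 9a
byte 3: 5b ⊕ 97 = cc
byte 4: 1a ⊕ 86 = 9c
byte 5: 6f ⊕ ba = d5
byte 6: 7c ⊕ d1 = ad
byte 7: 64 ⊕ ad = c9
byte 8: 86 ⊕ 04 = 82
byte 9: 07 ⊕ b4 = b3
byte 10: ba ⊕ 0c = b6
byte 11: e1 ⊕ 31 = d0
byte 12: 5d ⊕ 4b = 16
byte 13: d3 ⊕ 21 = f2
byte 14: 75 ⊕ 56 = 23

6f0e9acc9cd5adc982b3b6d016f223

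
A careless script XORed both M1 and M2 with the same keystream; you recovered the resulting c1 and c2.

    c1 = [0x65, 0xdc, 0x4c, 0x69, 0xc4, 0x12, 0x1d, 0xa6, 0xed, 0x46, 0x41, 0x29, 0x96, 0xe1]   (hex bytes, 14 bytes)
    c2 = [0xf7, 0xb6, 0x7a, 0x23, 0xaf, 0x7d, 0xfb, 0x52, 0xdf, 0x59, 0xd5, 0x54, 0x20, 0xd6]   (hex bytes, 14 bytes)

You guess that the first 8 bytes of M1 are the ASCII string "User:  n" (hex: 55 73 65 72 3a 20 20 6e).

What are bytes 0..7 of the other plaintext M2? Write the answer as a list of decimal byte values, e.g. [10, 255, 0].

[199, 25, 83, 56, 81, 79, 198, 154]

First, c1 ⊕ c2 = (M1 ⊕ K) ⊕ (M2 ⊕ K) = M1 ⊕ M2, so the key drops out. Then M2 = (M1 ⊕ M2) ⊕ M1 over the first 8 bytes.
byte 0: (65 XOR f7) XOR 55 = 92 XOR 55 = c7
byte 1: (dc XOR b6) XOR 73 = 6a XOR 73 = 19
byte 2: (4c XOR 7a) XOR 65 = 36 XOR 65 = 53
byte 3: (69 XOR 23) XOR 72 = 4a XOR 72 = 38
byte 4: (c4 XOR af) XOR 3a = 6b XOR 3a = 51
byte 5: (12 XOR 7d) XOR 20 = 6f XOR 20 = 4f
byte 6: (1d XOR fb) XOR 20 = e6 XOR 20 = c6
byte 7: (a6 XOR 52) XOR 6e = f4 XOR 6e = 9a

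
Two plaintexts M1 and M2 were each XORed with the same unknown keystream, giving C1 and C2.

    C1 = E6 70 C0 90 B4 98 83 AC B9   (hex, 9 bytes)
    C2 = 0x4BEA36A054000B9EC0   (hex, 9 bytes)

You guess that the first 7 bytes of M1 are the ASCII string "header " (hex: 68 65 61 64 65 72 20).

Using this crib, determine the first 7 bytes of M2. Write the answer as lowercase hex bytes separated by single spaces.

c5 ff 97 54 85 ea a8

First, C1 ⊕ C2 = (M1 ⊕ K) ⊕ (M2 ⊕ K) = M1 ⊕ M2, so the key drops out. Then M2 = (M1 ⊕ M2) ⊕ M1 over the first 7 bytes.
byte 0: (e6 ^ 4b) ^ 68 = ad ^ 68 = c5
byte 1: (70 ^ ea) ^ 65 = 9a ^ 65 = ff
byte 2: (c0 ^ 36) ^ 61 = f6 ^ 61 = 97
byte 3: (90 ^ a0) ^ 64 = 30 ^ 64 = 54
byte 4: (b4 ^ 54) ^ 65 = e0 ^ 65 = 85
byte 5: (98 ^ 00) ^ 72 = 98 ^ 72 = ea
byte 6: (83 ^ 0b) ^ 20 = 88 ^ 20 = a8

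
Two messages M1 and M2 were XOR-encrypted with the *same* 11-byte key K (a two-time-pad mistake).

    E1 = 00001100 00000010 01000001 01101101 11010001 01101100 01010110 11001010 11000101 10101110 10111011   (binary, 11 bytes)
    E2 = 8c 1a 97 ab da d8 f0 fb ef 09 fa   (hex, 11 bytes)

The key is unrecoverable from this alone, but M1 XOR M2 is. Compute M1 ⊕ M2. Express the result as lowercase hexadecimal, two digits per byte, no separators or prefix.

E1 ⊕ E2 = (M1 ⊕ K) ⊕ (M2 ⊕ K) = M1 ⊕ M2 — the shared key cancels under XOR.
00001100 ^ 10001100 = 10000000
00000010 ^ 00011010 = 00011000
01000001 ^ 10010111 = 11010110
01101101 ^ 10101011 = 11000110
11010001 ^ 11011010 = 00001011
01101100 ^ 11011000 = 10110100
01010110 ^ 11110000 = 10100110
11001010 ^ 11111011 = 00110001
11000101 ^ 11101111 = 00101010
10101110 ^ 00001001 = 10100111
10111011 ^ 11111010 = 01000001

8018d6c60bb4a6312aa741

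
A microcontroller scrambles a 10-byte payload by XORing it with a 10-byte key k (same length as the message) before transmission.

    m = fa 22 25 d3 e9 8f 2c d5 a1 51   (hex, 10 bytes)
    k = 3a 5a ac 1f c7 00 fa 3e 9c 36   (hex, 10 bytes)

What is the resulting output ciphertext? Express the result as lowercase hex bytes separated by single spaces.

fa ^ 3a = c0
22 ^ 5a = 78
25 ^ ac = 89
d3 ^ 1f = cc
e9 ^ c7 = 2e
8f ^ 00 = 8f
2c ^ fa = d6
d5 ^ 3e = eb
a1 ^ 9c = 3d
51 ^ 36 = 67

c0 78 89 cc 2e 8f d6 eb 3d 67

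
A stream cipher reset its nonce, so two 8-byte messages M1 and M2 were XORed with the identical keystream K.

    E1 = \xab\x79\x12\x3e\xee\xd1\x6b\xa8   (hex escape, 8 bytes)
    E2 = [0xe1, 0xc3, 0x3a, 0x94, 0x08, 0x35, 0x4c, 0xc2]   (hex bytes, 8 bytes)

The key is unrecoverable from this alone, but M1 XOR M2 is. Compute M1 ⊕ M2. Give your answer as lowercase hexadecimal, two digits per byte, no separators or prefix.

E1 ⊕ E2 = (M1 ⊕ K) ⊕ (M2 ⊕ K) = M1 ⊕ M2 — the shared key cancels under XOR.
byte 0: 171 ^ 225 =  74
byte 1: 121 ^ 195 = 186
byte 2:  18 ^  58 =  40
byte 3:  62 ^ 148 = 170
byte 4: 238 ^   8 = 230
byte 5: 209 ^  53 = 228
byte 6: 107 ^  76 =  39
byte 7: 168 ^ 194 = 106

4aba28aae6e4276a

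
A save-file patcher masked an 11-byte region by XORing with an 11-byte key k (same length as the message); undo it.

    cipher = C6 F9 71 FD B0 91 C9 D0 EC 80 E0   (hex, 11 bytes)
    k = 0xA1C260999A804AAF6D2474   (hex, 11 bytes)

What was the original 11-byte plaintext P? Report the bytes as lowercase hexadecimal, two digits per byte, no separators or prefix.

c6 ^ a1 = 67
f9 ^ c2 = 3b
71 ^ 60 = 11
fd ^ 99 = 64
b0 ^ 9a = 2a
91 ^ 80 = 11
c9 ^ 4a = 83
d0 ^ af = 7f
ec ^ 6d = 81
80 ^ 24 = a4
e0 ^ 74 = 94

673b11642a11837f81a494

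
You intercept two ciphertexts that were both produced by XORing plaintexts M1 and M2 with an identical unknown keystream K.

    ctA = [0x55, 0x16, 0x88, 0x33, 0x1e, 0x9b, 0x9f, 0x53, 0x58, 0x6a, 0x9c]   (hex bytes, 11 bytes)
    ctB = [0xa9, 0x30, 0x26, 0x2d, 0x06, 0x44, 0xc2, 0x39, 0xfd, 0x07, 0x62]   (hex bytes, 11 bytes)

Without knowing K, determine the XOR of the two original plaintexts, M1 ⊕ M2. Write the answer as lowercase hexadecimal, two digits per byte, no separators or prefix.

ctA ⊕ ctB = (M1 ⊕ K) ⊕ (M2 ⊕ K) = M1 ⊕ M2 — the shared key cancels under XOR.
byte 0: 55 xor a9 = fc
byte 1: 16 xor 30 = 26
byte 2: 88 xor 26 = ae
byte 3: 33 xor 2d = 1e
byte 4: 1e xor 06 = 18
byte 5: 9b xor 44 = df
byte 6: 9f xor c2 = 5d
byte 7: 53 xor 39 = 6a
byte 8: 58 xor fd = a5
byte 9: 6a xor 07 = 6d
byte 10: 9c xor 62 = fe

fc26ae1e18df5d6aa56dfe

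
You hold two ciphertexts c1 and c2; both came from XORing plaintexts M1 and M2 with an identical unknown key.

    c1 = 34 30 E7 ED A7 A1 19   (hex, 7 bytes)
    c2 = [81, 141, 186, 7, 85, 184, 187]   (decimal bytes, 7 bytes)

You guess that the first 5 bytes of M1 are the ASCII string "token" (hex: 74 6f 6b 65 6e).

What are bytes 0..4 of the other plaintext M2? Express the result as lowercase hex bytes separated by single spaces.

First, c1 ⊕ c2 = (M1 ⊕ K) ⊕ (M2 ⊕ K) = M1 ⊕ M2, so the key drops out. Then M2 = (M1 ⊕ M2) ⊕ M1 over the first 5 bytes.
byte 0: (34 ^ 51) ^ 74 = 65 ^ 74 = 11
byte 1: (30 ^ 8d) ^ 6f = bd ^ 6f = d2
byte 2: (e7 ^ ba) ^ 6b = 5d ^ 6b = 36
byte 3: (ed ^ 07) ^ 65 = ea ^ 65 = 8f
byte 4: (a7 ^ 55) ^ 6e = f2 ^ 6e = 9c

11 d2 36 8f 9c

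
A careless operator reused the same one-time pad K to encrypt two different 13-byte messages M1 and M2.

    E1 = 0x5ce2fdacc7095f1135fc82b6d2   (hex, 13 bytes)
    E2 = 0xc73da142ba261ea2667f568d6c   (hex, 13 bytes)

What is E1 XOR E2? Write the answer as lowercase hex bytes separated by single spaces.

9b df 5c ee 7d 2f 41 b3 53 83 d4 3b be

E1 ⊕ E2 = (M1 ⊕ K) ⊕ (M2 ⊕ K) = M1 ⊕ M2 — the shared key cancels under XOR.
5c ^ c7 = 9b
e2 ^ 3d = df
fd ^ a1 = 5c
ac ^ 42 = ee
c7 ^ ba = 7d
09 ^ 26 = 2f
5f ^ 1e = 41
11 ^ a2 = b3
35 ^ 66 = 53
fc ^ 7f = 83
82 ^ 56 = d4
b6 ^ 8d = 3b
d2 ^ 6c = be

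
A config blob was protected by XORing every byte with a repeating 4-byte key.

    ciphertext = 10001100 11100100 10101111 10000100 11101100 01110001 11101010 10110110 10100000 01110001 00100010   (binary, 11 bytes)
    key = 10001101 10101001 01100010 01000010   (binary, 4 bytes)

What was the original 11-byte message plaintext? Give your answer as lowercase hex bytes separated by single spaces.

The 4-byte key repeats, so the effective keystream is 8d a9 62 42 8d a9 62 42 8d a9 62.
byte 0: 8c ^ 8d = 01
byte 1: e4 ^ a9 = 4d
byte 2: af ^ 62 = cd
byte 3: 84 ^ 42 = c6
byte 4: ec ^ 8d = 61
byte 5: 71 ^ a9 = d8
byte 6: ea ^ 62 = 88
byte 7: b6 ^ 42 = f4
byte 8: a0 ^ 8d = 2d
byte 9: 71 ^ a9 = d8
byte 10: 22 ^ 62 = 40

01 4d cd c6 61 d8 88 f4 2d d8 40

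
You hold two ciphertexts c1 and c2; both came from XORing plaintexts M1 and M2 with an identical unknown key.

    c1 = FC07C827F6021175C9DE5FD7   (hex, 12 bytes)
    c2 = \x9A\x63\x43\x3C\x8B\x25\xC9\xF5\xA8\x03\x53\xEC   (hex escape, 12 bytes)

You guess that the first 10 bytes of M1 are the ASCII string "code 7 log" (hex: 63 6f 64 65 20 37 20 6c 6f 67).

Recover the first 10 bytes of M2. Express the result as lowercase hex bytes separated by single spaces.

05 0b ef 7e 5d 10 f8 ec 0e ba

First, c1 ⊕ c2 = (M1 ⊕ K) ⊕ (M2 ⊕ K) = M1 ⊕ M2, so the key drops out. Then M2 = (M1 ⊕ M2) ⊕ M1 over the first 10 bytes.
byte 0: (fc XOR 9a) XOR 63 = 66 XOR 63 = 05
byte 1: (07 XOR 63) XOR 6f = 64 XOR 6f = 0b
byte 2: (c8 XOR 43) XOR 64 = 8b XOR 64 = ef
byte 3: (27 XOR 3c) XOR 65 = 1b XOR 65 = 7e
byte 4: (f6 XOR 8b) XOR 20 = 7d XOR 20 = 5d
byte 5: (02 XOR 25) XOR 37 = 27 XOR 37 = 10
byte 6: (11 XOR c9) XOR 20 = d8 XOR 20 = f8
byte 7: (75 XOR f5) XOR 6c = 80 XOR 6c = ec
byte 8: (c9 XOR a8) XOR 6f = 61 XOR 6f = 0e
byte 9: (de XOR 03) XOR 67 = dd XOR 67 = ba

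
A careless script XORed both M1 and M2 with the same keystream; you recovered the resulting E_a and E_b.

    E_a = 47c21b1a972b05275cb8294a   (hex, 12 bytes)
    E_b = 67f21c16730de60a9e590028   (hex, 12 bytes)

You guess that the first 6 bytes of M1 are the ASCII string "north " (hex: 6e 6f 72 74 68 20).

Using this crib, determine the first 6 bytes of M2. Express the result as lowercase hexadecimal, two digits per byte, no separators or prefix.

4e5f75788c06

First, E_a ⊕ E_b = (M1 ⊕ K) ⊕ (M2 ⊕ K) = M1 ⊕ M2, so the key drops out. Then M2 = (M1 ⊕ M2) ⊕ M1 over the first 6 bytes.
byte 0: (47 ^ 67) ^ 6e = 20 ^ 6e = 4e
byte 1: (c2 ^ f2) ^ 6f = 30 ^ 6f = 5f
byte 2: (1b ^ 1c) ^ 72 = 07 ^ 72 = 75
byte 3: (1a ^ 16) ^ 74 = 0c ^ 74 = 78
byte 4: (97 ^ 73) ^ 68 = e4 ^ 68 = 8c
byte 5: (2b ^ 0d) ^ 20 = 26 ^ 20 = 06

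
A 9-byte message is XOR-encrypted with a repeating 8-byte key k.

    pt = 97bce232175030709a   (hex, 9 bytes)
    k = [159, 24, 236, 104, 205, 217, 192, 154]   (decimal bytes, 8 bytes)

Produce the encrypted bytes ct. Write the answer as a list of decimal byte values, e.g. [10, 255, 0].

[8, 164, 14, 90, 218, 137, 240, 234, 5]

The 8-byte key repeats, so the effective keystream is 9f 18 ec 68 cd d9 c0 9a 9f.
byte 0: 97 xor 9f = 08
byte 1: bc xor 18 = a4
byte 2: e2 xor ec = 0e
byte 3: 32 xor 68 = 5a
byte 4: 17 xor cd = da
byte 5: 50 xor d9 = 89
byte 6: 30 xor c0 = f0
byte 7: 70 xor 9a = ea
byte 8: 9a xor 9f = 05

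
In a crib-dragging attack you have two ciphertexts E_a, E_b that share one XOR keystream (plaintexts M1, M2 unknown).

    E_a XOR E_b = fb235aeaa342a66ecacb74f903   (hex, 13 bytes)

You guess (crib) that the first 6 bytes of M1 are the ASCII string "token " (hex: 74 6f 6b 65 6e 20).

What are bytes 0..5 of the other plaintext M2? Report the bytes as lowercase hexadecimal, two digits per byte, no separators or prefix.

8f4c318fcd62

Since E_a ⊕ E_b = M1 ⊕ M2, XORing with the guessed M1 bytes yields the corresponding M2 bytes: M2 = (E_a ⊕ E_b) ⊕ M1.
fb ^ 74 = 8f
23 ^ 6f = 4c
5a ^ 6b = 31
ea ^ 65 = 8f
a3 ^ 6e = cd
42 ^ 20 = 62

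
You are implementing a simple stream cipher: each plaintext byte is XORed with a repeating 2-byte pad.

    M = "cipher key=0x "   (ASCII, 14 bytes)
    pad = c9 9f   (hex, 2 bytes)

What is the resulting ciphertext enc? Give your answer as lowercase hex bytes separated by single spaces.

aa f6 b9 f7 ac ed e9 f4 ac e6 f4 af b1 bf

The 2-byte key repeats, so the effective keystream is c9 9f c9 9f c9 9f c9 9f c9 9f c9 9f c9 9f.
byte 0:  99 ⊕ 201 = 170
byte 1: 105 ⊕ 159 = 246
byte 2: 112 ⊕ 201 = 185
byte 3: 104 ⊕ 159 = 247
byte 4: 101 ⊕ 201 = 172
byte 5: 114 ⊕ 159 = 237
byte 6:  32 ⊕ 201 = 233
byte 7: 107 ⊕ 159 = 244
byte 8: 101 ⊕ 201 = 172
byte 9: 121 ⊕ 159 = 230
byte 10:  61 ⊕ 201 = 244
byte 11:  48 ⊕ 159 = 175
byte 12: 120 ⊕ 201 = 177
byte 13:  32 ⊕ 159 = 191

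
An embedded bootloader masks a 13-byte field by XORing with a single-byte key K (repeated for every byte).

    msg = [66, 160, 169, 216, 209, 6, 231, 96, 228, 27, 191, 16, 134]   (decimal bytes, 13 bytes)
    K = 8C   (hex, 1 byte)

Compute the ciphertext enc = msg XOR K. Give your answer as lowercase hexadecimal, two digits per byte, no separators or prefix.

The 1-byte key repeats, so the effective keystream is 8c 8c 8c 8c 8c 8c 8c 8c 8c 8c 8c 8c 8c.
byte 0:  66 ^ 140 = 206
byte 1: 160 ^ 140 =  44
byte 2: 169 ^ 140 =  37
byte 3: 216 ^ 140 =  84
byte 4: 209 ^ 140 =  93
byte 5:   6 ^ 140 = 138
byte 6: 231 ^ 140 = 107
byte 7:  96 ^ 140 = 236
byte 8: 228 ^ 140 = 104
byte 9:  27 ^ 140 = 151
byte 10: 191 ^ 140 =  51
byte 11:  16 ^ 140 = 156
byte 12: 134 ^ 140 =  10

ce2c25545d8a6bec6897339c0a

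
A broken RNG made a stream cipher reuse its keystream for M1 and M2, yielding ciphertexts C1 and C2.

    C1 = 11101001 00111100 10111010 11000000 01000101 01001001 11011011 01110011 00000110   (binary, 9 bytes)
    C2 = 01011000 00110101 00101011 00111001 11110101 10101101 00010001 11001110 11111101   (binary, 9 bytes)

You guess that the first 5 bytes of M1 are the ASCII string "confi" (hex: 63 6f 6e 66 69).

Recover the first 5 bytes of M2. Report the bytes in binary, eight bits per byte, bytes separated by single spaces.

11010010 01100110 11111111 10011111 11011001

First, C1 ⊕ C2 = (M1 ⊕ K) ⊕ (M2 ⊕ K) = M1 ⊕ M2, so the key drops out. Then M2 = (M1 ⊕ M2) ⊕ M1 over the first 5 bytes.
byte 0: (e9 ^ 58) ^ 63 = b1 ^ 63 = d2
byte 1: (3c ^ 35) ^ 6f = 09 ^ 6f = 66
byte 2: (ba ^ 2b) ^ 6e = 91 ^ 6e = ff
byte 3: (c0 ^ 39) ^ 66 = f9 ^ 66 = 9f
byte 4: (45 ^ f5) ^ 69 = b0 ^ 69 = d9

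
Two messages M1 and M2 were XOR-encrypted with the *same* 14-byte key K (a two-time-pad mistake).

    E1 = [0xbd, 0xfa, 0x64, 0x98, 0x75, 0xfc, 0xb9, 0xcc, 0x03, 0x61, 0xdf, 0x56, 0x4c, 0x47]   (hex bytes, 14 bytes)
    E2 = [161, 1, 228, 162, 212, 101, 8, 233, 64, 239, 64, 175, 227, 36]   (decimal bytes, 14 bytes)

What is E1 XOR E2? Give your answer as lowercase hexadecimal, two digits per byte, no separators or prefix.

1cfb803aa199b125438e9ff9af63

E1 ⊕ E2 = (M1 ⊕ K) ⊕ (M2 ⊕ K) = M1 ⊕ M2 — the shared key cancels under XOR.
10111101 ^ 10100001 = 00011100
11111010 ^ 00000001 = 11111011
01100100 ^ 11100100 = 10000000
10011000 ^ 10100010 = 00111010
01110101 ^ 11010100 = 10100001
11111100 ^ 01100101 = 10011001
10111001 ^ 00001000 = 10110001
11001100 ^ 11101001 = 00100101
00000011 ^ 01000000 = 01000011
01100001 ^ 11101111 = 10001110
11011111 ^ 01000000 = 10011111
01010110 ^ 10101111 = 11111001
01001100 ^ 11100011 = 10101111
01000111 ^ 00100100 = 01100011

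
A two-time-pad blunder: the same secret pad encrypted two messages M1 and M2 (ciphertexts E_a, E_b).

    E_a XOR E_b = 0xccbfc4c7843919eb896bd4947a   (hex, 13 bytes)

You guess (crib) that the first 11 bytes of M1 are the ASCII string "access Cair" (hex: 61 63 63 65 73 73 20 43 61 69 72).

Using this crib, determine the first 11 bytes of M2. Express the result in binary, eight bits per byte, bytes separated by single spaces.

10101101 11011100 10100111 10100010 11110111 01001010 00111001 10101000 11101000 00000010 10100110

Since E_a ⊕ E_b = M1 ⊕ M2, XORing with the guessed M1 bytes yields the corresponding M2 bytes: M2 = (E_a ⊕ E_b) ⊕ M1.
byte 0: 11001100 ^ 01100001 = 10101101
byte 1: 10111111 ^ 01100011 = 11011100
byte 2: 11000100 ^ 01100011 = 10100111
byte 3: 11000111 ^ 01100101 = 10100010
byte 4: 10000100 ^ 01110011 = 11110111
byte 5: 00111001 ^ 01110011 = 01001010
byte 6: 00011001 ^ 00100000 = 00111001
byte 7: 11101011 ^ 01000011 = 10101000
byte 8: 10001001 ^ 01100001 = 11101000
byte 9: 01101011 ^ 01101001 = 00000010
byte 10: 11010100 ^ 01110010 = 10100110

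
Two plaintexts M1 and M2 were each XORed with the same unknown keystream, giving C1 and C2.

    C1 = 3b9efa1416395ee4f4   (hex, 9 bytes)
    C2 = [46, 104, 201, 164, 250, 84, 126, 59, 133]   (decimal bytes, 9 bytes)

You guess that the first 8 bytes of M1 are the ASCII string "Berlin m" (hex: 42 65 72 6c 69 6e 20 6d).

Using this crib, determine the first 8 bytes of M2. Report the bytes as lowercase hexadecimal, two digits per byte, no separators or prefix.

First, C1 ⊕ C2 = (M1 ⊕ K) ⊕ (M2 ⊕ K) = M1 ⊕ M2, so the key drops out. Then M2 = (M1 ⊕ M2) ⊕ M1 over the first 8 bytes.
byte 0: (3b XOR 2e) XOR 42 = 15 XOR 42 = 57
byte 1: (9e XOR 68) XOR 65 = f6 XOR 65 = 93
byte 2: (fa XOR c9) XOR 72 = 33 XOR 72 = 41
byte 3: (14 XOR a4) XOR 6c = b0 XOR 6c = dc
byte 4: (16 XOR fa) XOR 69 = ec XOR 69 = 85
byte 5: (39 XOR 54) XOR 6e = 6d XOR 6e = 03
byte 6: (5e XOR 7e) XOR 20 = 20 XOR 20 = 00
byte 7: (e4 XOR 3b) XOR 6d = df XOR 6d = b2

579341dc850300b2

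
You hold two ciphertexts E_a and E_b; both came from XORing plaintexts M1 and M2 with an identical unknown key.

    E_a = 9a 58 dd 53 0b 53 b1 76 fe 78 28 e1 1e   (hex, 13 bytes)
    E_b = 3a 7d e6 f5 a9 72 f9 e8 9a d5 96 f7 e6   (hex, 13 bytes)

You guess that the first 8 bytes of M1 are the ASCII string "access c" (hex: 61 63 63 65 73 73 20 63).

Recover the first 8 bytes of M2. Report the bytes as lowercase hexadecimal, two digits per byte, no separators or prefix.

c14658c3d15268fd

First, E_a ⊕ E_b = (M1 ⊕ K) ⊕ (M2 ⊕ K) = M1 ⊕ M2, so the key drops out. Then M2 = (M1 ⊕ M2) ⊕ M1 over the first 8 bytes.
byte 0: (9a ⊕ 3a) ⊕ 61 = a0 ⊕ 61 = c1
byte 1: (58 ⊕ 7d) ⊕ 63 = 25 ⊕ 63 = 46
byte 2: (dd ⊕ e6) ⊕ 63 = 3b ⊕ 63 = 58
byte 3: (53 ⊕ f5) ⊕ 65 = a6 ⊕ 65 = c3
byte 4: (0b ⊕ a9) ⊕ 73 = a2 ⊕ 73 = d1
byte 5: (53 ⊕ 72) ⊕ 73 = 21 ⊕ 73 = 52
byte 6: (b1 ⊕ f9) ⊕ 20 = 48 ⊕ 20 = 68
byte 7: (76 ⊕ e8) ⊕ 63 = 9e ⊕ 63 = fd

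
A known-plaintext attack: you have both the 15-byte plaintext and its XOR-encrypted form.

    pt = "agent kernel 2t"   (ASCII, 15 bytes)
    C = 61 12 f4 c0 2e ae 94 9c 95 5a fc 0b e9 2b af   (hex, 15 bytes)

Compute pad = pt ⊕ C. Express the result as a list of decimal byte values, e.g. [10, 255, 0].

Since C = pt ⊕ pad, XORing both sides with pt gives pad = pt ⊕ C.
byte 0: 61 XOR 61 = 00
byte 1: 67 XOR 12 = 75
byte 2: 65 XOR f4 = 91
byte 3: 6e XOR c0 = ae
byte 4: 74 XOR 2e = 5a
byte 5: 20 XOR ae = 8e
byte 6: 6b XOR 94 = ff
byte 7: 65 XOR 9c = f9
byte 8: 72 XOR 95 = e7
byte 9: 6e XOR 5a = 34
byte 10: 65 XOR fc = 99
byte 11: 6c XOR 0b = 67
byte 12: 20 XOR e9 = c9
byte 13: 32 XOR 2b = 19
byte 14: 74 XOR af = db

[0, 117, 145, 174, 90, 142, 255, 249, 231, 52, 153, 103, 201, 25, 219]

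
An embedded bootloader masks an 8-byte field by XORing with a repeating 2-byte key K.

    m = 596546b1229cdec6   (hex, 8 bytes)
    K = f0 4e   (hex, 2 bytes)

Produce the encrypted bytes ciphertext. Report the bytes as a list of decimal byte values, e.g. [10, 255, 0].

The 2-byte key repeats, so the effective keystream is f0 4e f0 4e f0 4e f0 4e.
byte 0:  89 xor 240 = 169
byte 1: 101 xor  78 =  43
byte 2:  70 xor 240 = 182
byte 3: 177 xor  78 = 255
byte 4:  34 xor 240 = 210
byte 5: 156 xor  78 = 210
byte 6: 222 xor 240 =  46
byte 7: 198 xor  78 = 136

[169, 43, 182, 255, 210, 210, 46, 136]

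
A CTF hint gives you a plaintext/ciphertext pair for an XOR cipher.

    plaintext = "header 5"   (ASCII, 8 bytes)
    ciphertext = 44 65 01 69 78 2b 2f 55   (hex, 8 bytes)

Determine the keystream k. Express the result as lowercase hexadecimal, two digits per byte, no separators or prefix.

2c00600d1d590f60

Since ciphertext = plaintext ⊕ k, XORing both sides with plaintext gives k = plaintext ⊕ ciphertext.
byte 0: 104 XOR  68 =  44
byte 1: 101 XOR 101 =   0
byte 2:  97 XOR   1 =  96
byte 3: 100 XOR 105 =  13
byte 4: 101 XOR 120 =  29
byte 5: 114 XOR  43 =  89
byte 6:  32 XOR  47 =  15
byte 7:  53 XOR  85 =  96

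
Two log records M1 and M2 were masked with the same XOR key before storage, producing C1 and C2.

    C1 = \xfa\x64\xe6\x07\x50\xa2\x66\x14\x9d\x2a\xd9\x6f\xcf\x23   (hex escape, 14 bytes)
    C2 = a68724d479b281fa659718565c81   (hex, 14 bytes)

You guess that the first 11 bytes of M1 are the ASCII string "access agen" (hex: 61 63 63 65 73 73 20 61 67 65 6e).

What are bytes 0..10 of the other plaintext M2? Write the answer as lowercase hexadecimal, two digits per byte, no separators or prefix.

3d80a1b65a63c78f9fd8af

First, C1 ⊕ C2 = (M1 ⊕ K) ⊕ (M2 ⊕ K) = M1 ⊕ M2, so the key drops out. Then M2 = (M1 ⊕ M2) ⊕ M1 over the first 11 bytes.
byte 0: (fa ^ a6) ^ 61 = 5c ^ 61 = 3d
byte 1: (64 ^ 87) ^ 63 = e3 ^ 63 = 80
byte 2: (e6 ^ 24) ^ 63 = c2 ^ 63 = a1
byte 3: (07 ^ d4) ^ 65 = d3 ^ 65 = b6
byte 4: (50 ^ 79) ^ 73 = 29 ^ 73 = 5a
byte 5: (a2 ^ b2) ^ 73 = 10 ^ 73 = 63
byte 6: (66 ^ 81) ^ 20 = e7 ^ 20 = c7
byte 7: (14 ^ fa) ^ 61 = ee ^ 61 = 8f
byte 8: (9d ^ 65) ^ 67 = f8 ^ 67 = 9f
byte 9: (2a ^ 97) ^ 65 = bd ^ 65 = d8
byte 10: (d9 ^ 18) ^ 6e = c1 ^ 6e = af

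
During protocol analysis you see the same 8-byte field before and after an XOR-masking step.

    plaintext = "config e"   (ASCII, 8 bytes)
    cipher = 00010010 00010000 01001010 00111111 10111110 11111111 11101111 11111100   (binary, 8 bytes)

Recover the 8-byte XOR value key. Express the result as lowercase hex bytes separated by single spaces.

71 7f 24 59 d7 98 cf 99

Since cipher = plaintext ⊕ key, XORing both sides with plaintext gives key = plaintext ⊕ cipher.
byte 0: 63 ^ 12 = 71
byte 1: 6f ^ 10 = 7f
byte 2: 6e ^ 4a = 24
byte 3: 66 ^ 3f = 59
byte 4: 69 ^ be = d7
byte 5: 67 ^ ff = 98
byte 6: 20 ^ ef = cf
byte 7: 65 ^ fc = 99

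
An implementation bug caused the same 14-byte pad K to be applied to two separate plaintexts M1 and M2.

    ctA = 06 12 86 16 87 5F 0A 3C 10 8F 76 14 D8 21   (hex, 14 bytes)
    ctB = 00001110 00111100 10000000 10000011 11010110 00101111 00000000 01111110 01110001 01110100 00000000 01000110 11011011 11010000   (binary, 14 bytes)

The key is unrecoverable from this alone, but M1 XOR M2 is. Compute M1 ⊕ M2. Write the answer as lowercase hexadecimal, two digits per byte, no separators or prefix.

ctA ⊕ ctB = (M1 ⊕ K) ⊕ (M2 ⊕ K) = M1 ⊕ M2 — the shared key cancels under XOR.
byte 0: 00000110 ^ 00001110 = 00001000
byte 1: 00010010 ^ 00111100 = 00101110
byte 2: 10000110 ^ 10000000 = 00000110
byte 3: 00010110 ^ 10000011 = 10010101
byte 4: 10000111 ^ 11010110 = 01010001
byte 5: 01011111 ^ 00101111 = 01110000
byte 6: 00001010 ^ 00000000 = 00001010
byte 7: 00111100 ^ 01111110 = 01000010
byte 8: 00010000 ^ 01110001 = 01100001
byte 9: 10001111 ^ 01110100 = 11111011
byte 10: 01110110 ^ 00000000 = 01110110
byte 11: 00010100 ^ 01000110 = 01010010
byte 12: 11011000 ^ 11011011 = 00000011
byte 13: 00100001 ^ 11010000 = 11110001

082e069551700a4261fb765203f1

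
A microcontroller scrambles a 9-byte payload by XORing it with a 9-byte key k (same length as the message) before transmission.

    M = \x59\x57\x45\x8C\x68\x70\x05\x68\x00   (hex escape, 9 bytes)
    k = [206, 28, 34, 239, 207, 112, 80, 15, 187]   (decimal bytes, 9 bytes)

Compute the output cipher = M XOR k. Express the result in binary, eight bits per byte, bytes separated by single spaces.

59 ^ ce = 97
57 ^ 1c = 4b
45 ^ 22 = 67
8c ^ ef = 63
68 ^ cf = a7
70 ^ 70 = 00
05 ^ 50 = 55
68 ^ 0f = 67
00 ^ bb = bb

10010111 01001011 01100111 01100011 10100111 00000000 01010101 01100111 10111011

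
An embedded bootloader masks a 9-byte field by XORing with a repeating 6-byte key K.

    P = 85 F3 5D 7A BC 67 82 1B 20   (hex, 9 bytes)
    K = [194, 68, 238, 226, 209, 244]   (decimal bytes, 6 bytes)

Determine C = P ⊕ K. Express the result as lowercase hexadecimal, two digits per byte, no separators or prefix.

47b7b3986d93405fce

The 6-byte key repeats, so the effective keystream is c2 44 ee e2 d1 f4 c2 44 ee.
byte 0: 10000101 XOR 11000010 = 01000111
byte 1: 11110011 XOR 01000100 = 10110111
byte 2: 01011101 XOR 11101110 = 10110011
byte 3: 01111010 XOR 11100010 = 10011000
byte 4: 10111100 XOR 11010001 = 01101101
byte 5: 01100111 XOR 11110100 = 10010011
byte 6: 10000010 XOR 11000010 = 01000000
byte 7: 00011011 XOR 01000100 = 01011111
byte 8: 00100000 XOR 11101110 = 11001110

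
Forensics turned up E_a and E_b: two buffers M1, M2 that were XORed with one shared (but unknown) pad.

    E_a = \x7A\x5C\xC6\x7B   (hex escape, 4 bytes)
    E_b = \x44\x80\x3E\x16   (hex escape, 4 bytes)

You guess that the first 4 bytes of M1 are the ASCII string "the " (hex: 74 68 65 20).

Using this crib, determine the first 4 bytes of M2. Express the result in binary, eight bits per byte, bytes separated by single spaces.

01001010 10110100 10011101 01001101

First, E_a ⊕ E_b = (M1 ⊕ K) ⊕ (M2 ⊕ K) = M1 ⊕ M2, so the key drops out. Then M2 = (M1 ⊕ M2) ⊕ M1 over the first 4 bytes.
byte 0: (7a xor 44) xor 74 = 3e xor 74 = 4a
byte 1: (5c xor 80) xor 68 = dc xor 68 = b4
byte 2: (c6 xor 3e) xor 65 = f8 xor 65 = 9d
byte 3: (7b xor 16) xor 20 = 6d xor 20 = 4d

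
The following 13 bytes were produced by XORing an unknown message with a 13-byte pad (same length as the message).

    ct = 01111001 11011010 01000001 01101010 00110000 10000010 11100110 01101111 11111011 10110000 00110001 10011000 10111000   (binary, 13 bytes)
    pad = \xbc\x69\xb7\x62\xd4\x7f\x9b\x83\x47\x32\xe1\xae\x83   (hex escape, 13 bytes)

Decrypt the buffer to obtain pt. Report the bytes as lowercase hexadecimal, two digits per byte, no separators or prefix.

121 ⊕ 188 = 197
218 ⊕ 105 = 179
 65 ⊕ 183 = 246
106 ⊕  98 =   8
 48 ⊕ 212 = 228
130 ⊕ 127 = 253
230 ⊕ 155 = 125
111 ⊕ 131 = 236
251 ⊕  71 = 188
176 ⊕  50 = 130
 49 ⊕ 225 = 208
152 ⊕ 174 =  54
184 ⊕ 131 =  59

c5b3f608e4fd7decbc82d0363b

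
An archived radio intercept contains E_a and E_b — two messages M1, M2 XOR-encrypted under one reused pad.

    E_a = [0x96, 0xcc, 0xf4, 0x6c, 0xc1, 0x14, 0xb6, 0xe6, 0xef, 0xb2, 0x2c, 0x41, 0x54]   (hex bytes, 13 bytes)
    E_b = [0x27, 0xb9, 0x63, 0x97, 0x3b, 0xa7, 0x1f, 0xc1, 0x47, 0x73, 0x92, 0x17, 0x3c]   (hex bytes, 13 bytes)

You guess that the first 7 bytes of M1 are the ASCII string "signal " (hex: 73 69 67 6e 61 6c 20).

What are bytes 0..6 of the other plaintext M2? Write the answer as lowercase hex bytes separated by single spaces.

c2 1c f0 95 9b df 89

First, E_a ⊕ E_b = (M1 ⊕ K) ⊕ (M2 ⊕ K) = M1 ⊕ M2, so the key drops out. Then M2 = (M1 ⊕ M2) ⊕ M1 over the first 7 bytes.
byte 0: (96 xor 27) xor 73 = b1 xor 73 = c2
byte 1: (cc xor b9) xor 69 = 75 xor 69 = 1c
byte 2: (f4 xor 63) xor 67 = 97 xor 67 = f0
byte 3: (6c xor 97) xor 6e = fb xor 6e = 95
byte 4: (c1 xor 3b) xor 61 = fa xor 61 = 9b
byte 5: (14 xor a7) xor 6c = b3 xor 6c = df
byte 6: (b6 xor 1f) xor 20 = a9 xor 20 = 89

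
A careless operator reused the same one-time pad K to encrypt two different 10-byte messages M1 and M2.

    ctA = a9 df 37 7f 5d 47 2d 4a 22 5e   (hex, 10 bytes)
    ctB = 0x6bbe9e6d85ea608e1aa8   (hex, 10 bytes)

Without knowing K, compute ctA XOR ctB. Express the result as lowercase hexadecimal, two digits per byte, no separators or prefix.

ctA ⊕ ctB = (M1 ⊕ K) ⊕ (M2 ⊕ K) = M1 ⊕ M2 — the shared key cancels under XOR.
byte 0: 169 ^ 107 = 194
byte 1: 223 ^ 190 =  97
byte 2:  55 ^ 158 = 169
byte 3: 127 ^ 109 =  18
byte 4:  93 ^ 133 = 216
byte 5:  71 ^ 234 = 173
byte 6:  45 ^  96 =  77
byte 7:  74 ^ 142 = 196
byte 8:  34 ^  26 =  56
byte 9:  94 ^ 168 = 246

c261a912d8ad4dc438f6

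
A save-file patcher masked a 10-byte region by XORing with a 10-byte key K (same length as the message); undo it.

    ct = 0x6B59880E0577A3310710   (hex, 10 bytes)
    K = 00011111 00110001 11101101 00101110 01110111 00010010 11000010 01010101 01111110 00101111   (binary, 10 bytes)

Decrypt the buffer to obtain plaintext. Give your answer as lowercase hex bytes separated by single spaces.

XOR is its own inverse, so applying the key byte-wise gives the result directly.
byte 0: 6b ^ 1f = 74
byte 1: 59 ^ 31 = 68
byte 2: 88 ^ ed = 65
byte 3: 0e ^ 2e = 20
byte 4: 05 ^ 77 = 72
byte 5: 77 ^ 12 = 65
byte 6: a3 ^ c2 = 61
byte 7: 31 ^ 55 = 64
byte 8: 07 ^ 7e = 79
byte 9: 10 ^ 2f = 3f

74 68 65 20 72 65 61 64 79 3f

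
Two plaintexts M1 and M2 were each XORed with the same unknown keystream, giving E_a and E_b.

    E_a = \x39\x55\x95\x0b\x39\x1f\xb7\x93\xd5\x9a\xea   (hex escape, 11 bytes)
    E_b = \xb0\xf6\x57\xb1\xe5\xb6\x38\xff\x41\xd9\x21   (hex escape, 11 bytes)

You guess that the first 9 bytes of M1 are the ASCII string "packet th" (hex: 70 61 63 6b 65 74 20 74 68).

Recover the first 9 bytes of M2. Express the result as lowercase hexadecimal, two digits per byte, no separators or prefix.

First, E_a ⊕ E_b = (M1 ⊕ K) ⊕ (M2 ⊕ K) = M1 ⊕ M2, so the key drops out. Then M2 = (M1 ⊕ M2) ⊕ M1 over the first 9 bytes.
byte 0: (39 ^ b0) ^ 70 = 89 ^ 70 = f9
byte 1: (55 ^ f6) ^ 61 = a3 ^ 61 = c2
byte 2: (95 ^ 57) ^ 63 = c2 ^ 63 = a1
byte 3: (0b ^ b1) ^ 6b = ba ^ 6b = d1
byte 4: (39 ^ e5) ^ 65 = dc ^ 65 = b9
byte 5: (1f ^ b6) ^ 74 = a9 ^ 74 = dd
byte 6: (b7 ^ 38) ^ 20 = 8f ^ 20 = af
byte 7: (93 ^ ff) ^ 74 = 6c ^ 74 = 18
byte 8: (d5 ^ 41) ^ 68 = 94 ^ 68 = fc

f9c2a1d1b9ddaf18fc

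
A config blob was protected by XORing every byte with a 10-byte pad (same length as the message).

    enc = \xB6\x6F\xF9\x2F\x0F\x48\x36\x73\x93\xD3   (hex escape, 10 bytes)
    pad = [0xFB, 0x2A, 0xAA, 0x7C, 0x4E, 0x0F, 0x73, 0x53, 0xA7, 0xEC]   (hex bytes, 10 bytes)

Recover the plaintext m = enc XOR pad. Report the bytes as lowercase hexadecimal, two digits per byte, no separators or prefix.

byte 0: 10110110 ^ 11111011 = 01001101
byte 1: 01101111 ^ 00101010 = 01000101
byte 2: 11111001 ^ 10101010 = 01010011
byte 3: 00101111 ^ 01111100 = 01010011
byte 4: 00001111 ^ 01001110 = 01000001
byte 5: 01001000 ^ 00001111 = 01000111
byte 6: 00110110 ^ 01110011 = 01000101
byte 7: 01110011 ^ 01010011 = 00100000
byte 8: 10010011 ^ 10100111 = 00110100
byte 9: 11010011 ^ 11101100 = 00111111

4d45535341474520343f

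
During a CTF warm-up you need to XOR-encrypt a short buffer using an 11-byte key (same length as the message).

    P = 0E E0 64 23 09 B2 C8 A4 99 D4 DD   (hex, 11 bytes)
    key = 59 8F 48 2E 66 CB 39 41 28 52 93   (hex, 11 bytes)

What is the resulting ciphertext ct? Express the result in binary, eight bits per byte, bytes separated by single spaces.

01010111 01101111 00101100 00001101 01101111 01111001 11110001 11100101 10110001 10000110 01001110

XOR is its own inverse, so applying the key byte-wise gives the result directly.
byte 0: 0e ⊕ 59 = 57
byte 1: e0 ⊕ 8f = 6f
byte 2: 64 ⊕ 48 = 2c
byte 3: 23 ⊕ 2e = 0d
byte 4: 09 ⊕ 66 = 6f
byte 5: b2 ⊕ cb = 79
byte 6: c8 ⊕ 39 = f1
byte 7: a4 ⊕ 41 = e5
byte 8: 99 ⊕ 28 = b1
byte 9: d4 ⊕ 52 = 86
byte 10: dd ⊕ 93 = 4e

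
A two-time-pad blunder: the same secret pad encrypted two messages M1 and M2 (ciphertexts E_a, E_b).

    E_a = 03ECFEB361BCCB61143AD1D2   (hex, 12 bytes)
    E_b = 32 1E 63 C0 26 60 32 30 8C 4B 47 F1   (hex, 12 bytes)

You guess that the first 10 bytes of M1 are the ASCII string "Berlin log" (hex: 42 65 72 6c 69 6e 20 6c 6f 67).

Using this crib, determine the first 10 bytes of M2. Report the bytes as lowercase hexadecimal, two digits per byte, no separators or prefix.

First, E_a ⊕ E_b = (M1 ⊕ K) ⊕ (M2 ⊕ K) = M1 ⊕ M2, so the key drops out. Then M2 = (M1 ⊕ M2) ⊕ M1 over the first 10 bytes.
byte 0: (03 xor 32) xor 42 = 31 xor 42 = 73
byte 1: (ec xor 1e) xor 65 = f2 xor 65 = 97
byte 2: (fe xor 63) xor 72 = 9d xor 72 = ef
byte 3: (b3 xor c0) xor 6c = 73 xor 6c = 1f
byte 4: (61 xor 26) xor 69 = 47 xor 69 = 2e
byte 5: (bc xor 60) xor 6e = dc xor 6e = b2
byte 6: (cb xor 32) xor 20 = f9 xor 20 = d9
byte 7: (61 xor 30) xor 6c = 51 xor 6c = 3d
byte 8: (14 xor 8c) xor 6f = 98 xor 6f = f7
byte 9: (3a xor 4b) xor 67 = 71 xor 67 = 16

7397ef1f2eb2d93df716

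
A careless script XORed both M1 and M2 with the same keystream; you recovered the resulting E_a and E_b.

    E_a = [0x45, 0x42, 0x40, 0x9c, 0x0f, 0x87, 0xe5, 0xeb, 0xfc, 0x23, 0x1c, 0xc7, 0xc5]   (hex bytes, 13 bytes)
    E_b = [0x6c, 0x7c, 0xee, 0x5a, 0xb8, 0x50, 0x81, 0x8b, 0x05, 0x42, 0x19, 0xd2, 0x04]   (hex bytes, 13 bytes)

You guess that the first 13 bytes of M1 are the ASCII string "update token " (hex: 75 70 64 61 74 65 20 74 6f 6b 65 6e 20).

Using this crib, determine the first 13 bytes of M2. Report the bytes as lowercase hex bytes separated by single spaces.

First, E_a ⊕ E_b = (M1 ⊕ K) ⊕ (M2 ⊕ K) = M1 ⊕ M2, so the key drops out. Then M2 = (M1 ⊕ M2) ⊕ M1 over the first 13 bytes.
byte 0: (45 ^ 6c) ^ 75 = 29 ^ 75 = 5c
byte 1: (42 ^ 7c) ^ 70 = 3e ^ 70 = 4e
byte 2: (40 ^ ee) ^ 64 = ae ^ 64 = ca
byte 3: (9c ^ 5a) ^ 61 = c6 ^ 61 = a7
byte 4: (0f ^ b8) ^ 74 = b7 ^ 74 = c3
byte 5: (87 ^ 50) ^ 65 = d7 ^ 65 = b2
byte 6: (e5 ^ 81) ^ 20 = 64 ^ 20 = 44
byte 7: (eb ^ 8b) ^ 74 = 60 ^ 74 = 14
byte 8: (fc ^ 05) ^ 6f = f9 ^ 6f = 96
byte 9: (23 ^ 42) ^ 6b = 61 ^ 6b = 0a
byte 10: (1c ^ 19) ^ 65 = 05 ^ 65 = 60
byte 11: (c7 ^ d2) ^ 6e = 15 ^ 6e = 7b
byte 12: (c5 ^ 04) ^ 20 = c1 ^ 20 = e1

5c 4e ca a7 c3 b2 44 14 96 0a 60 7b e1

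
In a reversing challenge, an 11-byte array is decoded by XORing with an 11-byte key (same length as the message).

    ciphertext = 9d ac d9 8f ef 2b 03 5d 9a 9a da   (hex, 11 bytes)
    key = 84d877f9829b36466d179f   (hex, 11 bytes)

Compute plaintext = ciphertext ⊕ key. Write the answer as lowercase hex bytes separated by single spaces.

19 74 ae 76 6d b0 35 1b f7 8d 45

XOR is its own inverse, so applying the key byte-wise gives the result directly.
9d XOR 84 = 19
ac XOR d8 = 74
d9 XOR 77 = ae
8f XOR f9 = 76
ef XOR 82 = 6d
2b XOR 9b = b0
03 XOR 36 = 35
5d XOR 46 = 1b
9a XOR 6d = f7
9a XOR 17 = 8d
da XOR 9f = 45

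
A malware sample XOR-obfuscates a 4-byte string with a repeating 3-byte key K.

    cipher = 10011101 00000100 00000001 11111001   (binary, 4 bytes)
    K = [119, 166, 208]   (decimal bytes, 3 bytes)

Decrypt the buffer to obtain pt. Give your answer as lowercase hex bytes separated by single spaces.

The 3-byte key repeats, so the effective keystream is 77 a6 d0 77.
byte 0: 157 XOR 119 = 234
byte 1:   4 XOR 166 = 162
byte 2:   1 XOR 208 = 209
byte 3: 249 XOR 119 = 142

ea a2 d1 8e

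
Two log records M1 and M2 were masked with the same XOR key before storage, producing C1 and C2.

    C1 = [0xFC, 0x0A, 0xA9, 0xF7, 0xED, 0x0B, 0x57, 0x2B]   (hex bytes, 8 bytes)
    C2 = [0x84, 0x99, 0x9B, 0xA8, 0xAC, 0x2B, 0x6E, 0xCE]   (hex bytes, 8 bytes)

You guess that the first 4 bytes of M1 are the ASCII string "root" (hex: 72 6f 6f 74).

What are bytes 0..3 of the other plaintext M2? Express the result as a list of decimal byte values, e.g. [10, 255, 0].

[10, 252, 93, 43]

First, C1 ⊕ C2 = (M1 ⊕ K) ⊕ (M2 ⊕ K) = M1 ⊕ M2, so the key drops out. Then M2 = (M1 ⊕ M2) ⊕ M1 over the first 4 bytes.
byte 0: (fc ^ 84) ^ 72 = 78 ^ 72 = 0a
byte 1: (0a ^ 99) ^ 6f = 93 ^ 6f = fc
byte 2: (a9 ^ 9b) ^ 6f = 32 ^ 6f = 5d
byte 3: (f7 ^ a8) ^ 74 = 5f ^ 74 = 2b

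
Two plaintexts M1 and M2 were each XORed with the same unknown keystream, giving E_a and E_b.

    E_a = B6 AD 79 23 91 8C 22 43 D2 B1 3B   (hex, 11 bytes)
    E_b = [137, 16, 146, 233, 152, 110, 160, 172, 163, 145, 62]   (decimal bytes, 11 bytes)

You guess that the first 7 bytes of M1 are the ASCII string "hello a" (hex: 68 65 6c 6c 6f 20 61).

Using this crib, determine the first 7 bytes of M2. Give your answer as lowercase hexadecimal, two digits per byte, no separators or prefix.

57d887a666c2e3

First, E_a ⊕ E_b = (M1 ⊕ K) ⊕ (M2 ⊕ K) = M1 ⊕ M2, so the key drops out. Then M2 = (M1 ⊕ M2) ⊕ M1 over the first 7 bytes.
byte 0: (b6 XOR 89) XOR 68 = 3f XOR 68 = 57
byte 1: (ad XOR 10) XOR 65 = bd XOR 65 = d8
byte 2: (79 XOR 92) XOR 6c = eb XOR 6c = 87
byte 3: (23 XOR e9) XOR 6c = ca XOR 6c = a6
byte 4: (91 XOR 98) XOR 6f = 09 XOR 6f = 66
byte 5: (8c XOR 6e) XOR 20 = e2 XOR 20 = c2
byte 6: (22 XOR a0) XOR 61 = 82 XOR 61 = e3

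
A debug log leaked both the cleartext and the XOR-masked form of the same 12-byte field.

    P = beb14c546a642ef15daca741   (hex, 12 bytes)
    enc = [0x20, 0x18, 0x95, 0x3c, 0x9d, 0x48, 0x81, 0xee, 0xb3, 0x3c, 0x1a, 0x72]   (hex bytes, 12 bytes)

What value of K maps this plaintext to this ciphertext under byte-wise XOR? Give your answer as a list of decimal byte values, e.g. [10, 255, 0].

Since enc = P ⊕ K, XORing both sides with P gives K = P ⊕ enc.
be ^ 20 = 9e
b1 ^ 18 = a9
4c ^ 95 = d9
54 ^ 3c = 68
6a ^ 9d = f7
64 ^ 48 = 2c
2e ^ 81 = af
f1 ^ ee = 1f
5d ^ b3 = ee
ac ^ 3c = 90
a7 ^ 1a = bd
41 ^ 72 = 33

[158, 169, 217, 104, 247, 44, 175, 31, 238, 144, 189, 51]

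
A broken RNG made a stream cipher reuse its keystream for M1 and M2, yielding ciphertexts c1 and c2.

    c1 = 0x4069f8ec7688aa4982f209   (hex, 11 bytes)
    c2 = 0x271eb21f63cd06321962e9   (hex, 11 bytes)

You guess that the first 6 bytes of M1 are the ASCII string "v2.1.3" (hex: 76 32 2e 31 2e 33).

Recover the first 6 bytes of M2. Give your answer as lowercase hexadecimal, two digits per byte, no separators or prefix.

First, c1 ⊕ c2 = (M1 ⊕ K) ⊕ (M2 ⊕ K) = M1 ⊕ M2, so the key drops out. Then M2 = (M1 ⊕ M2) ⊕ M1 over the first 6 bytes.
byte 0: (40 ^ 27) ^ 76 = 67 ^ 76 = 11
byte 1: (69 ^ 1e) ^ 32 = 77 ^ 32 = 45
byte 2: (f8 ^ b2) ^ 2e = 4a ^ 2e = 64
byte 3: (ec ^ 1f) ^ 31 = f3 ^ 31 = c2
byte 4: (76 ^ 63) ^ 2e = 15 ^ 2e = 3b
byte 5: (88 ^ cd) ^ 33 = 45 ^ 33 = 76

114564c23b76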